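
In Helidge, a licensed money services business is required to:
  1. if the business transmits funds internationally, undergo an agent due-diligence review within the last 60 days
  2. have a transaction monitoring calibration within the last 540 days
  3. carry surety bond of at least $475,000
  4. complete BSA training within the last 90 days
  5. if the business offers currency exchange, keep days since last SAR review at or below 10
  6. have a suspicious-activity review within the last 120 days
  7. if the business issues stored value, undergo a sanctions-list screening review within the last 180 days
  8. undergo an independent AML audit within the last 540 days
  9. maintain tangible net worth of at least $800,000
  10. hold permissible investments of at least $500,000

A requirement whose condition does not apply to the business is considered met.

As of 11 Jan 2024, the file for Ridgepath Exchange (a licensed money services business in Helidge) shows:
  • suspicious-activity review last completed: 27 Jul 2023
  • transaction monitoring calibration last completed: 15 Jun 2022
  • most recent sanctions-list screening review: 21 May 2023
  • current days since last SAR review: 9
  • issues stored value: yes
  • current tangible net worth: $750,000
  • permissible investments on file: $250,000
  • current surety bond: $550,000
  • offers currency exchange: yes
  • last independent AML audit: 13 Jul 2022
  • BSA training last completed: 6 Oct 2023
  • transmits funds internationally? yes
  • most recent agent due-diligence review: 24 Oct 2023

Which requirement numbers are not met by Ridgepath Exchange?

1, 2, 4, 6, 7, 8, 9, 10

1. condition 'transmits funds internationally' holds; agent due-diligence review 79 days ago vs limit 60 → not met
2. transaction monitoring calibration 575 days ago vs limit 540 → not met
3. surety bond $550,000 ≥ $475,000 → met
4. BSA training 97 days ago vs limit 90 → not met
5. condition 'offers currency exchange' holds; days since last SAR review 9 ≤ 10 → met
6. suspicious-activity review 168 days ago vs limit 120 → not met
7. condition 'issues stored value' holds; sanctions-list screening review 235 days ago vs limit 180 → not met
8. independent AML audit 547 days ago vs limit 540 → not met
9. tangible net worth $750,000 < $800,000 → not met
10. permissible investments $250,000 < $500,000 → not met
Not met: 1, 2, 4, 6, 7, 8, 9, 10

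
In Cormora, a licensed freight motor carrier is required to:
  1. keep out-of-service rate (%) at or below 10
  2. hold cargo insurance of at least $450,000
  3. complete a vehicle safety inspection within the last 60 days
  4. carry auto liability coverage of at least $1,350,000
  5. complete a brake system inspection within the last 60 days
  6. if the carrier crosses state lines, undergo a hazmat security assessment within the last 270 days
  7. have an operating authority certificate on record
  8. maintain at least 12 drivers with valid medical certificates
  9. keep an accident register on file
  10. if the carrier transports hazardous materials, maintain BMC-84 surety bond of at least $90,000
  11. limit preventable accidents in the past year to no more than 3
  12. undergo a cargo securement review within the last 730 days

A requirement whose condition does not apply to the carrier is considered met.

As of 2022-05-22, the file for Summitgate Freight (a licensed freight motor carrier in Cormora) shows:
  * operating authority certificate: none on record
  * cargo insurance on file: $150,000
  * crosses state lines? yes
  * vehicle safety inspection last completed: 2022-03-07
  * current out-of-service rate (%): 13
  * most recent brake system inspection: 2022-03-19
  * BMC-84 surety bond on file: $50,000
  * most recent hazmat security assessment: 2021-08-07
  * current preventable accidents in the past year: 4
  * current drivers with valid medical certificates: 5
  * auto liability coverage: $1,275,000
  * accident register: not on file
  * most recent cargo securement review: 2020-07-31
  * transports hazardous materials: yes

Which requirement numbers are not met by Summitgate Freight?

1. out-of-service rate (%) 13 > 10 → not met
2. cargo insurance $150,000 < $450,000 → not met
3. vehicle safety inspection 76 days ago vs limit 60 → not met
4. auto liability coverage $1,275,000 < $1,350,000 → not met
5. brake system inspection 64 days ago vs limit 60 → not met
6. condition 'crosses state lines' holds; hazmat security assessment 288 days ago vs limit 270 → not met
7. operating authority certificate absent → not met
8. drivers with valid medical certificates 5 < 12 → not met
9. accident register absent → not met
10. condition 'transports hazardous materials' holds; BMC-84 surety bond $50,000 < $90,000 → not met
11. preventable accidents in the past year 4 > 3 → not met
12. cargo securement review 660 days ago vs limit 730 → met
Not met: 1, 2, 3, 4, 5, 6, 7, 8, 9, 10, 11

1, 2, 3, 4, 5, 6, 7, 8, 9, 10, 11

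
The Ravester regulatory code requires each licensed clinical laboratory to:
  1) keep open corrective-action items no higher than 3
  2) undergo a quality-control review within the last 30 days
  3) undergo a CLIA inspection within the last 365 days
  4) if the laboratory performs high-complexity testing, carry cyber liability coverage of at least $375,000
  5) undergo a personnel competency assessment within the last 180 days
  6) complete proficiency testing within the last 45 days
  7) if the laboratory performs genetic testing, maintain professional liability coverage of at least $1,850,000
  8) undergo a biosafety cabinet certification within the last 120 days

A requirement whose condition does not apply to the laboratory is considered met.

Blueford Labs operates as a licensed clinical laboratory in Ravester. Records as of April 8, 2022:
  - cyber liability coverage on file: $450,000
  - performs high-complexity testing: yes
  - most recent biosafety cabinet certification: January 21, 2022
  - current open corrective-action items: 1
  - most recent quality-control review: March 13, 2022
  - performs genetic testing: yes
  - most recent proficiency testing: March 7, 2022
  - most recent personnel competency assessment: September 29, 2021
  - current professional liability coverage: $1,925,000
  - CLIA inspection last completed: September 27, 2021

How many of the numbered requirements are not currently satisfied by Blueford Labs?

1. open corrective-action items 1 ≤ 3 → met
2. quality-control review 26 days ago vs limit 30 → met
3. CLIA inspection 193 days ago vs limit 365 → met
4. condition 'performs high-complexity testing' holds; cyber liability coverage $450,000 ≥ $375,000 → met
5. personnel competency assessment 191 days ago vs limit 180 → not met
6. proficiency testing 32 days ago vs limit 45 → met
7. condition 'performs genetic testing' holds; professional liability coverage $1,925,000 ≥ $1,850,000 → met
8. biosafety cabinet certification 77 days ago vs limit 120 → met
Not met: 1 of 8

1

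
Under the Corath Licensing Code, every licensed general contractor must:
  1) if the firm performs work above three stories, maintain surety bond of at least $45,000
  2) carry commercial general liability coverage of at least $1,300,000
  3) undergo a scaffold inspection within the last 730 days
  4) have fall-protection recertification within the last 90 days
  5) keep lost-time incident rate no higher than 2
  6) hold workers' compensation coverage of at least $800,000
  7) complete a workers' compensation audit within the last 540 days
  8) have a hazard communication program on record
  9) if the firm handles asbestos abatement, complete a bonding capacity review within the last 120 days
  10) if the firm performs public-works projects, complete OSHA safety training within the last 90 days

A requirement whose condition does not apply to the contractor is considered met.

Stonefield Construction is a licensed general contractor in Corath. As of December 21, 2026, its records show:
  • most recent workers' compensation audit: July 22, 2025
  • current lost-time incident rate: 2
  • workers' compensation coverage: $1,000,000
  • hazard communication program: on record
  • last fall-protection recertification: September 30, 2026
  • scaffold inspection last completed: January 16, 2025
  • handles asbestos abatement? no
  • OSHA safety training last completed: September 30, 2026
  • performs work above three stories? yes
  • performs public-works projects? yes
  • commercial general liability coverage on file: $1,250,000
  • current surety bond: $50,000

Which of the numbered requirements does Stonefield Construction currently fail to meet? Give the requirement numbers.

1. condition 'performs work above three stories' holds; surety bond $50,000 ≥ $45,000 → met
2. commercial general liability coverage $1,250,000 < $1,300,000 → not met
3. scaffold inspection 704 days ago vs limit 730 → met
4. fall-protection recertification 82 days ago vs limit 90 → met
5. lost-time incident rate 2 ≤ 2 → met
6. workers' compensation coverage $1,000,000 ≥ $800,000 → met
7. workers' compensation audit 517 days ago vs limit 540 → met
8. hazard communication program present → met
9. condition 'handles asbestos abatement' does not hold → requirement n/a → met
10. condition 'performs public-works projects' holds; OSHA safety training 82 days ago vs limit 90 → met
Not met: 2

2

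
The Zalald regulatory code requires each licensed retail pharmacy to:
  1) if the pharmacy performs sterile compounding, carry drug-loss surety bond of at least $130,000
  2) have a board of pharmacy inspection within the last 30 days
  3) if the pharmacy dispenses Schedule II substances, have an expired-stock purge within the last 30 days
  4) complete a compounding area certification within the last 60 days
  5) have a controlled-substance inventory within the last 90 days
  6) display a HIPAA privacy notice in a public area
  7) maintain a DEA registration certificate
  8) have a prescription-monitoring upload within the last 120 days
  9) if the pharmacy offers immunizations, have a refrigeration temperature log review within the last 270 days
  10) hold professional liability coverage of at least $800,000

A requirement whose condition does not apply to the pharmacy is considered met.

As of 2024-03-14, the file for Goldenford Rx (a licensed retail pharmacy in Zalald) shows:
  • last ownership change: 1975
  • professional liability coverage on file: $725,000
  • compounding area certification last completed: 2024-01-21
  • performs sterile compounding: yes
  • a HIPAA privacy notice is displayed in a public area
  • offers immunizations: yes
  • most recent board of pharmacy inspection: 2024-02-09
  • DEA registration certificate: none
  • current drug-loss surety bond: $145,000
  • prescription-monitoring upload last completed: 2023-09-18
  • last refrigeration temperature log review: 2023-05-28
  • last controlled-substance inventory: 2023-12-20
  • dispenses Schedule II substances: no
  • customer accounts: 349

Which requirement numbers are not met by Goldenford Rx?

2, 7, 8, 9, 10

1. condition 'performs sterile compounding' holds; drug-loss surety bond $145,000 ≥ $130,000 → met
2. board of pharmacy inspection 34 days ago vs limit 30 → not met
3. condition 'dispenses Schedule II substances' does not hold → requirement n/a → met
4. compounding area certification 53 days ago vs limit 60 → met
5. controlled-substance inventory 85 days ago vs limit 90 → met
6. HIPAA privacy notice present → met
7. DEA registration certificate absent → not met
8. prescription-monitoring upload 178 days ago vs limit 120 → not met
9. condition 'offers immunizations' holds; refrigeration temperature log review 291 days ago vs limit 270 → not met
10. professional liability coverage $725,000 < $800,000 → not met
Not met: 2, 7, 8, 9, 10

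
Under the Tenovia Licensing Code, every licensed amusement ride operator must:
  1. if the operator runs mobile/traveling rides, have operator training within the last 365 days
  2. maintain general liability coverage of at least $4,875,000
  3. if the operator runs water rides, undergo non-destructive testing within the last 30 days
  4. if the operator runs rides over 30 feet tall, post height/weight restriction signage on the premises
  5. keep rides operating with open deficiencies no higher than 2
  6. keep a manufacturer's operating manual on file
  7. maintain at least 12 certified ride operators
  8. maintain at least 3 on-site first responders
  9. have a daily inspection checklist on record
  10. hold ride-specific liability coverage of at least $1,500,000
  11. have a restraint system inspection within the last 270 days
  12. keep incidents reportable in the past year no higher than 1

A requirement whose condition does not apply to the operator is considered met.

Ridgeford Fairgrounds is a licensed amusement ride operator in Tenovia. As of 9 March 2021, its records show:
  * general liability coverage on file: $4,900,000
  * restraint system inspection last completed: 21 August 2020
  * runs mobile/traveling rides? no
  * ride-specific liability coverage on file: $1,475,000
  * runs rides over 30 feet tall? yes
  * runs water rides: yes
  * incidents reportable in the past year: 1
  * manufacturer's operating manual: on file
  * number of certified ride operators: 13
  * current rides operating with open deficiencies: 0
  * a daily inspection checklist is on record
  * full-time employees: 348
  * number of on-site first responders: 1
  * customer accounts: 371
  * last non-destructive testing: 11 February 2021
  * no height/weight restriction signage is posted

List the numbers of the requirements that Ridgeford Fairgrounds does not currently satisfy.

1. condition 'runs mobile/traveling rides' does not hold → requirement n/a → met
2. general liability coverage $4,900,000 ≥ $4,875,000 → met
3. condition 'runs water rides' holds; non-destructive testing 26 days ago vs limit 30 → met
4. condition 'runs rides over 30 feet tall' holds; height/weight restriction signage absent → not met
5. rides operating with open deficiencies 0 ≤ 2 → met
6. manufacturer's operating manual present → met
7. certified ride operators 13 ≥ 12 → met
8. on-site first responders 1 < 3 → not met
9. daily inspection checklist present → met
10. ride-specific liability coverage $1,475,000 < $1,500,000 → not met
11. restraint system inspection 200 days ago vs limit 270 → met
12. incidents reportable in the past year 1 ≤ 1 → met
Not met: 4, 8, 10

4, 8, 10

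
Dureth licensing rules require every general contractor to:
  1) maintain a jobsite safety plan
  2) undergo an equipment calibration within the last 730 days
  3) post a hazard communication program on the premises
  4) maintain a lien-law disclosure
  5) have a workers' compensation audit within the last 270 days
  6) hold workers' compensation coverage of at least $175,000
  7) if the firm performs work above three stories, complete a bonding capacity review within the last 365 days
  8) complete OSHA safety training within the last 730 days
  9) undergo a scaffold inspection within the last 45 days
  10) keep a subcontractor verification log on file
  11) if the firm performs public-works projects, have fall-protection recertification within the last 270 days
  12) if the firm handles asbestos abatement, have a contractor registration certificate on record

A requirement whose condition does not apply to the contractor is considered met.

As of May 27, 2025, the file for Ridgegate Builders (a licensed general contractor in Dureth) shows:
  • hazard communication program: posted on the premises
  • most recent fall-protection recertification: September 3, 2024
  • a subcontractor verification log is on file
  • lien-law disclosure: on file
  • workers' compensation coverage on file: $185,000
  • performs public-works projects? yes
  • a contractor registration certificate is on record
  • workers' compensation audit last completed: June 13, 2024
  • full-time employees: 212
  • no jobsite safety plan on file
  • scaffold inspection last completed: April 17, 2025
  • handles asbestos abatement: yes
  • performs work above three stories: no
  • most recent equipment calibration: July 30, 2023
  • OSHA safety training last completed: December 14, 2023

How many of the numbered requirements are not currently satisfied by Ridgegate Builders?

1. jobsite safety plan absent → not met
2. equipment calibration 667 days ago vs limit 730 → met
3. hazard communication program present → met
4. lien-law disclosure present → met
5. workers' compensation audit 348 days ago vs limit 270 → not met
6. workers' compensation coverage $185,000 ≥ $175,000 → met
7. condition 'performs work above three stories' does not hold → requirement n/a → met
8. OSHA safety training 530 days ago vs limit 730 → met
9. scaffold inspection 40 days ago vs limit 45 → met
10. subcontractor verification log present → met
11. condition 'performs public-works projects' holds; fall-protection recertification 266 days ago vs limit 270 → met
12. condition 'handles asbestos abatement' holds; contractor registration certificate present → met
Not met: 2 of 12

2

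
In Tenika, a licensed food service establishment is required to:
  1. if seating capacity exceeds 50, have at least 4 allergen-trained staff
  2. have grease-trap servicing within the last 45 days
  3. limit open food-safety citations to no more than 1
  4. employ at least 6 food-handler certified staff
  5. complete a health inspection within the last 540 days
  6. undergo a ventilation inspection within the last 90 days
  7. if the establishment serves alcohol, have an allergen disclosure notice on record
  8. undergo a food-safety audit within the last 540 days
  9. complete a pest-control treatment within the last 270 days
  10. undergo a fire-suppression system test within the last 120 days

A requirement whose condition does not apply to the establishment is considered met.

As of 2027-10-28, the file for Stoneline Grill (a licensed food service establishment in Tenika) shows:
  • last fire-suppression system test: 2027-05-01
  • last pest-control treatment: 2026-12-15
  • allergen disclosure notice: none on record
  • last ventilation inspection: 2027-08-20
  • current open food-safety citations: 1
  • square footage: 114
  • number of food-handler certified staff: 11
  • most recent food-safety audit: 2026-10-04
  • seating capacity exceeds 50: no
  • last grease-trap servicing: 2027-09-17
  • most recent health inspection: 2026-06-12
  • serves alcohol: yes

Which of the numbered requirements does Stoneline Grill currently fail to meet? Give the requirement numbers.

1. condition 'seating capacity exceeds 50' does not hold → requirement n/a → met
2. grease-trap servicing 41 days ago vs limit 45 → met
3. open food-safety citations 1 ≤ 1 → met
4. food-handler certified staff 11 ≥ 6 → met
5. health inspection 503 days ago vs limit 540 → met
6. ventilation inspection 69 days ago vs limit 90 → met
7. condition 'serves alcohol' holds; allergen disclosure notice absent → not met
8. food-safety audit 389 days ago vs limit 540 → met
9. pest-control treatment 317 days ago vs limit 270 → not met
10. fire-suppression system test 180 days ago vs limit 120 → not met
Not met: 7, 9, 10

7, 9, 10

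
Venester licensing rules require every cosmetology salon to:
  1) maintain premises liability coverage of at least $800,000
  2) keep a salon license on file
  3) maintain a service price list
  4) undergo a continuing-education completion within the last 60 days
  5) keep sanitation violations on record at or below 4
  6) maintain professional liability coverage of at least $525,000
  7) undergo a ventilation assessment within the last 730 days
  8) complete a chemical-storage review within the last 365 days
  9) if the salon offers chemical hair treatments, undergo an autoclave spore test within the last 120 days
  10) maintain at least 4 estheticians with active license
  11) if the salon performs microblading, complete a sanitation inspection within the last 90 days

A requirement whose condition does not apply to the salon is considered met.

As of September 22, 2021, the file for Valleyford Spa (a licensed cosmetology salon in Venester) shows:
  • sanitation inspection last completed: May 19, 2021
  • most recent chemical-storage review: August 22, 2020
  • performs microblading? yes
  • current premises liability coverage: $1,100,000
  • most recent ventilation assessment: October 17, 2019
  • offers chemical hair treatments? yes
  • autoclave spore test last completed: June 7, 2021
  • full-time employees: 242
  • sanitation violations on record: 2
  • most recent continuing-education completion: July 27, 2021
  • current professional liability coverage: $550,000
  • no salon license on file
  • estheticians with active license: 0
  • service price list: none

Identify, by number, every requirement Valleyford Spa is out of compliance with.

1. premises liability coverage $1,100,000 ≥ $800,000 → met
2. salon license absent → not met
3. service price list absent → not met
4. continuing-education completion 57 days ago vs limit 60 → met
5. sanitation violations on record 2 ≤ 4 → met
6. professional liability coverage $550,000 ≥ $525,000 → met
7. ventilation assessment 706 days ago vs limit 730 → met
8. chemical-storage review 396 days ago vs limit 365 → not met
9. condition 'offers chemical hair treatments' holds; autoclave spore test 107 days ago vs limit 120 → met
10. estheticians with active license 0 < 4 → not met
11. condition 'performs microblading' holds; sanitation inspection 126 days ago vs limit 90 → not met
Not met: 2, 3, 8, 10, 11

2, 3, 8, 10, 11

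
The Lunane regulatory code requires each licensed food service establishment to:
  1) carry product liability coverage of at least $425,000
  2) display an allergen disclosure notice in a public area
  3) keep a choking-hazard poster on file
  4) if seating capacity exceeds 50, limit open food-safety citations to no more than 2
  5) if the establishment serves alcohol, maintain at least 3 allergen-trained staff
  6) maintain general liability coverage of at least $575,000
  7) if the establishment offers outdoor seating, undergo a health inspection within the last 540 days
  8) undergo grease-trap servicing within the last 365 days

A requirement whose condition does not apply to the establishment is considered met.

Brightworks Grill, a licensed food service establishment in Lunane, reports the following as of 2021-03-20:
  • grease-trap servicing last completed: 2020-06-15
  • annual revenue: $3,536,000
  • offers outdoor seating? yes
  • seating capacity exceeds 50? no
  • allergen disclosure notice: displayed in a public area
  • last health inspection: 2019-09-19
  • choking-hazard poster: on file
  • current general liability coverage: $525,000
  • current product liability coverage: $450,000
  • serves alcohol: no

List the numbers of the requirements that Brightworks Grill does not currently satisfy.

1. product liability coverage $450,000 ≥ $425,000 → met
2. allergen disclosure notice present → met
3. choking-hazard poster present → met
4. condition 'seating capacity exceeds 50' does not hold → requirement n/a → met
5. condition 'serves alcohol' does not hold → requirement n/a → met
6. general liability coverage $525,000 < $575,000 → not met
7. condition 'offers outdoor seating' holds; health inspection 548 days ago vs limit 540 → not met
8. grease-trap servicing 278 days ago vs limit 365 → met
Not met: 6, 7

6, 7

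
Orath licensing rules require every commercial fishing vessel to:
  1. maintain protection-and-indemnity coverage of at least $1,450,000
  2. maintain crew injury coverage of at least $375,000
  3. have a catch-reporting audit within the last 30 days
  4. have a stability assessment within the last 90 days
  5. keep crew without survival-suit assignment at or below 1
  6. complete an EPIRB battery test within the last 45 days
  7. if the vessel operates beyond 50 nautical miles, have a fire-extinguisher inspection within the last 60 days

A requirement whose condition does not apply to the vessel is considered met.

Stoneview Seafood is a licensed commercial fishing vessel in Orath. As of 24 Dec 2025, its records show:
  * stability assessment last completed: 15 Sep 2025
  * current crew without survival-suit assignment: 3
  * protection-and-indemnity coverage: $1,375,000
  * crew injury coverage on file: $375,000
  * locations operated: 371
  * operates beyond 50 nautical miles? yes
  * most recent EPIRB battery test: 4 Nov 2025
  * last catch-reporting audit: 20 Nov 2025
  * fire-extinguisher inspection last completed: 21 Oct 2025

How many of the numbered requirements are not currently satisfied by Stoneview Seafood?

1. protection-and-indemnity coverage $1,375,000 < $1,450,000 → not met
2. crew injury coverage $375,000 ≥ $375,000 → met
3. catch-reporting audit 34 days ago vs limit 30 → not met
4. stability assessment 100 days ago vs limit 90 → not met
5. crew without survival-suit assignment 3 > 1 → not met
6. EPIRB battery test 50 days ago vs limit 45 → not met
7. condition 'operates beyond 50 nautical miles' holds; fire-extinguisher inspection 64 days ago vs limit 60 → not met
Not met: 6 of 7

6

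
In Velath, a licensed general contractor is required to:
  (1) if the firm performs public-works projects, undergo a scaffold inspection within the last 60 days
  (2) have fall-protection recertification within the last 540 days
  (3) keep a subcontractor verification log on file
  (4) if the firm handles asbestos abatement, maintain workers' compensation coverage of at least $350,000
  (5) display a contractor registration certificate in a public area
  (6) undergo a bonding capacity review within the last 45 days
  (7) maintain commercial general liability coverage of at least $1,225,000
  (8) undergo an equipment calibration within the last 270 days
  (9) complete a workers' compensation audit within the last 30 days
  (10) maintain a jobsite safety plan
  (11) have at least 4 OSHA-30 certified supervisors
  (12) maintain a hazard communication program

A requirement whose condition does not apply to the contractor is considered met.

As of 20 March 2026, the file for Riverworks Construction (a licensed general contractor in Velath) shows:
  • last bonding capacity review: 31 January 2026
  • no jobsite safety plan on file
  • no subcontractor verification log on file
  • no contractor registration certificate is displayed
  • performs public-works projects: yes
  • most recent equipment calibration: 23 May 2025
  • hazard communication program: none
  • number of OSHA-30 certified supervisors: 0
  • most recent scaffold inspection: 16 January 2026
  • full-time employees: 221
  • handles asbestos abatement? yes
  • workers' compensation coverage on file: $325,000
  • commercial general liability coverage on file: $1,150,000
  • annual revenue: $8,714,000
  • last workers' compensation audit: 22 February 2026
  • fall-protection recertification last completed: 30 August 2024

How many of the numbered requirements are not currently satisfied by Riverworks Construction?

1. condition 'performs public-works projects' holds; scaffold inspection 63 days ago vs limit 60 → not met
2. fall-protection recertification 567 days ago vs limit 540 → not met
3. subcontractor verification log absent → not met
4. condition 'handles asbestos abatement' holds; workers' compensation coverage $325,000 < $350,000 → not met
5. contractor registration certificate absent → not met
6. bonding capacity review 48 days ago vs limit 45 → not met
7. commercial general liability coverage $1,150,000 < $1,225,000 → not met
8. equipment calibration 301 days ago vs limit 270 → not met
9. workers' compensation audit 26 days ago vs limit 30 → met
10. jobsite safety plan absent → not met
11. OSHA-30 certified supervisors 0 < 4 → not met
12. hazard communication program absent → not met
Not met: 11 of 12

11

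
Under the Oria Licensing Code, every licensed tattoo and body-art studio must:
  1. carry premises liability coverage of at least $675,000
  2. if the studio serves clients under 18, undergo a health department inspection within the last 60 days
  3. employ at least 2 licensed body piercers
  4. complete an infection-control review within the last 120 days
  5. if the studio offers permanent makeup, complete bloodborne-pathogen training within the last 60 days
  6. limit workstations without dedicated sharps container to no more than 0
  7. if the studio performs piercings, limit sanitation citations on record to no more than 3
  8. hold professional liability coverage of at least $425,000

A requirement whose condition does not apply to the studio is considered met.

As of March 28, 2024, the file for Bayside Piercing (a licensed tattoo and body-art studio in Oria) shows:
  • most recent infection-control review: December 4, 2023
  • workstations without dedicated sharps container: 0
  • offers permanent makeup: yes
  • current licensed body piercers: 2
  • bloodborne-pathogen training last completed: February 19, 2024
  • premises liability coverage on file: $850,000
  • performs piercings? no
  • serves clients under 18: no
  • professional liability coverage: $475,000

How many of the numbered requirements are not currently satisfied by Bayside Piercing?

1. premises liability coverage $850,000 ≥ $675,000 → met
2. condition 'serves clients under 18' does not hold → requirement n/a → met
3. licensed body piercers 2 ≥ 2 → met
4. infection-control review 115 days ago vs limit 120 → met
5. condition 'offers permanent makeup' holds; bloodborne-pathogen training 38 days ago vs limit 60 → met
6. workstations without dedicated sharps container 0 ≤ 0 → met
7. condition 'performs piercings' does not hold → requirement n/a → met
8. professional liability coverage $475,000 ≥ $425,000 → met
Not met: 0 of 8

0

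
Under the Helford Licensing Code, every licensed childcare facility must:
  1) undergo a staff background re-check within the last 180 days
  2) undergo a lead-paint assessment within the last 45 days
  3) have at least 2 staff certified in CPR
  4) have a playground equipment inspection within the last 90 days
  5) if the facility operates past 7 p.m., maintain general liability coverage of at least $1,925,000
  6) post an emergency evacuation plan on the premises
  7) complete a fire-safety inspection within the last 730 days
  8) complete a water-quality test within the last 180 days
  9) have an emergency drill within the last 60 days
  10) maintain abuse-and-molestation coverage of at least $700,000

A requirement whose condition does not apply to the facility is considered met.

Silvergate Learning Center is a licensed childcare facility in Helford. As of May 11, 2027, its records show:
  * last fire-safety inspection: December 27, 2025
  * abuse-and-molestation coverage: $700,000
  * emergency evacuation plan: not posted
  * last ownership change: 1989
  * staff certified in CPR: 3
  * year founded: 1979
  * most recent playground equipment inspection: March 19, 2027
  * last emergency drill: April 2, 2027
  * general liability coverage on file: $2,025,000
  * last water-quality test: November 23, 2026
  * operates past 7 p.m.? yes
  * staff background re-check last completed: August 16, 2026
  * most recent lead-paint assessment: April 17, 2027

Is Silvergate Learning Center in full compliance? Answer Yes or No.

1. staff background re-check 268 days ago vs limit 180 → not met
2. lead-paint assessment 24 days ago vs limit 45 → met
3. staff certified in CPR 3 ≥ 2 → met
4. playground equipment inspection 53 days ago vs limit 90 → met
5. condition 'operates past 7 p.m.' holds; general liability coverage $2,025,000 ≥ $1,925,000 → met
6. emergency evacuation plan absent → not met
7. fire-safety inspection 500 days ago vs limit 730 → met
8. water-quality test 169 days ago vs limit 180 → met
9. emergency drill 39 days ago vs limit 60 → met
10. abuse-and-molestation coverage $700,000 ≥ $700,000 → met
Not met: 1, 6

No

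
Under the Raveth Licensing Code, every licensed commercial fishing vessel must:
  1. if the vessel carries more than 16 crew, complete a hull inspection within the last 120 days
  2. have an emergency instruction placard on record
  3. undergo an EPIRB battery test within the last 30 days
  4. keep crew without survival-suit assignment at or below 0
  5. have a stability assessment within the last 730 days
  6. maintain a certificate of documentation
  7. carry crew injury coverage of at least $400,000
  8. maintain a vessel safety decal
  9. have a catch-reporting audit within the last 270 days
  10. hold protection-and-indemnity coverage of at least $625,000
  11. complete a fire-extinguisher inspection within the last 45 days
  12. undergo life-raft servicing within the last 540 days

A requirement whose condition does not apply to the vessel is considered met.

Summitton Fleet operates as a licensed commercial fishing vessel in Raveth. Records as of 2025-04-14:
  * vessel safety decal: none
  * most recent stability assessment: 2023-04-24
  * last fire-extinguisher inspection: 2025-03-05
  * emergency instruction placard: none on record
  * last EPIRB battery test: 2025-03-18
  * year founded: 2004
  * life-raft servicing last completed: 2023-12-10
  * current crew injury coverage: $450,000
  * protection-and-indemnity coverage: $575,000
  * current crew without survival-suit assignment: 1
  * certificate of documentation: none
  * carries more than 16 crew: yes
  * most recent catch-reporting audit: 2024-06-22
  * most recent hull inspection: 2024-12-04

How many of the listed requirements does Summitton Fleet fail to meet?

7

1. condition 'carries more than 16 crew' holds; hull inspection 131 days ago vs limit 120 → not met
2. emergency instruction placard absent → not met
3. EPIRB battery test 27 days ago vs limit 30 → met
4. crew without survival-suit assignment 1 > 0 → not met
5. stability assessment 721 days ago vs limit 730 → met
6. certificate of documentation absent → not met
7. crew injury coverage $450,000 ≥ $400,000 → met
8. vessel safety decal absent → not met
9. catch-reporting audit 296 days ago vs limit 270 → not met
10. protection-and-indemnity coverage $575,000 < $625,000 → not met
11. fire-extinguisher inspection 40 days ago vs limit 45 → met
12. life-raft servicing 491 days ago vs limit 540 → met
Not met: 7 of 12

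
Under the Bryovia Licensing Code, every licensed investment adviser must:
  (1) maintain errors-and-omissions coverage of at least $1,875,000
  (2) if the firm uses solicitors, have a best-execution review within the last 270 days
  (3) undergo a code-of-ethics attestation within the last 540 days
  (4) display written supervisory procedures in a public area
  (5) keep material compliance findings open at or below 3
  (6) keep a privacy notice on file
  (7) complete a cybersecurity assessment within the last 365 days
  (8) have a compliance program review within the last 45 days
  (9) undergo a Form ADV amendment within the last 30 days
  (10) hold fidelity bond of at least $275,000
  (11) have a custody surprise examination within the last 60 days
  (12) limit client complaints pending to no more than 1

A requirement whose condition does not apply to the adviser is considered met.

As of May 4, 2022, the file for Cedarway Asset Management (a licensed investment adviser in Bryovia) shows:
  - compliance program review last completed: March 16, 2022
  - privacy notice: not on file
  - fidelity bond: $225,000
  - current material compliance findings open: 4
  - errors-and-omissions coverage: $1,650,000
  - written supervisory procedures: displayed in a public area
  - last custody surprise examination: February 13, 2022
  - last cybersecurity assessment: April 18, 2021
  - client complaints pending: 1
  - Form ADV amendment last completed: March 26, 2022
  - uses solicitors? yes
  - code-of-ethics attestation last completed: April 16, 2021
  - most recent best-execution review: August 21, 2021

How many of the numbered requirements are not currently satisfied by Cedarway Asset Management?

8

1. errors-and-omissions coverage $1,650,000 < $1,875,000 → not met
2. condition 'uses solicitors' holds; best-execution review 256 days ago vs limit 270 → met
3. code-of-ethics attestation 383 days ago vs limit 540 → met
4. written supervisory procedures present → met
5. material compliance findings open 4 > 3 → not met
6. privacy notice absent → not met
7. cybersecurity assessment 381 days ago vs limit 365 → not met
8. compliance program review 49 days ago vs limit 45 → not met
9. Form ADV amendment 39 days ago vs limit 30 → not met
10. fidelity bond $225,000 < $275,000 → not met
11. custody surprise examination 80 days ago vs limit 60 → not met
12. client complaints pending 1 ≤ 1 → met
Not met: 8 of 12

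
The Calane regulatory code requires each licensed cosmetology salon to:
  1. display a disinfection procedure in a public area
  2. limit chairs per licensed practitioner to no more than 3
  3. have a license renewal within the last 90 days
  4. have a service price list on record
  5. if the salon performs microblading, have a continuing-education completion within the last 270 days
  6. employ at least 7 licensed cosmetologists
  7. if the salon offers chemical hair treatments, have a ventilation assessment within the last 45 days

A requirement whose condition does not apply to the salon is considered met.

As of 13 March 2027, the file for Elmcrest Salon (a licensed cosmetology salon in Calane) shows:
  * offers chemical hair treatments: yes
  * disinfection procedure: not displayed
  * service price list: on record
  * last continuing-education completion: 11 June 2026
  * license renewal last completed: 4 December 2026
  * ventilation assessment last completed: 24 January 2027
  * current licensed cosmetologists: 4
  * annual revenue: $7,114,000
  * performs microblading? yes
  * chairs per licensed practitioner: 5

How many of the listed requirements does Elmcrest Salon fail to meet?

1. disinfection procedure absent → not met
2. chairs per licensed practitioner 5 > 3 → not met
3. license renewal 99 days ago vs limit 90 → not met
4. service price list present → met
5. condition 'performs microblading' holds; continuing-education completion 275 days ago vs limit 270 → not met
6. licensed cosmetologists 4 < 7 → not met
7. condition 'offers chemical hair treatments' holds; ventilation assessment 48 days ago vs limit 45 → not met
Not met: 6 of 7

6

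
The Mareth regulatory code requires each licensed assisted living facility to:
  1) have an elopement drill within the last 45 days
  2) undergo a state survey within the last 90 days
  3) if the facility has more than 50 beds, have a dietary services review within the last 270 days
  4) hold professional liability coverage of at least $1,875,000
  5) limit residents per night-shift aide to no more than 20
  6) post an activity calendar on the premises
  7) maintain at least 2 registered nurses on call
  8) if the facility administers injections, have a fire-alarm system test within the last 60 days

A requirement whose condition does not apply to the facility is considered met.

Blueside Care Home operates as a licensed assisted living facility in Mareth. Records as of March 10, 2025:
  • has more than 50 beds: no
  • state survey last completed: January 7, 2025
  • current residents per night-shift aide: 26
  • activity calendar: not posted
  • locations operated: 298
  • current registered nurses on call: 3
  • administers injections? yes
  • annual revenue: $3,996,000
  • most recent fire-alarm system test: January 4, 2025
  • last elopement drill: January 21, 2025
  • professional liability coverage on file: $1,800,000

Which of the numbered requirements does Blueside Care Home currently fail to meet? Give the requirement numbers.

1, 4, 5, 6, 8

1. elopement drill 48 days ago vs limit 45 → not met
2. state survey 62 days ago vs limit 90 → met
3. condition 'has more than 50 beds' does not hold → requirement n/a → met
4. professional liability coverage $1,800,000 < $1,875,000 → not met
5. residents per night-shift aide 26 > 20 → not met
6. activity calendar absent → not met
7. registered nurses on call 3 ≥ 2 → met
8. condition 'administers injections' holds; fire-alarm system test 65 days ago vs limit 60 → not met
Not met: 1, 4, 5, 6, 8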